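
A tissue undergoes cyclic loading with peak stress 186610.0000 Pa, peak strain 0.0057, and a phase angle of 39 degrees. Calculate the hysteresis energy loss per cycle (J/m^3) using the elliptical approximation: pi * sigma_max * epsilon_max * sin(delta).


E_loss = pi * sigma_max * epsilon_max * sin(delta)
delta = 39 deg = 0.6807 rad
sin(delta) = 0.6293
E_loss = pi * 186610.0000 * 0.0057 * 0.6293
E_loss = 2102.9621


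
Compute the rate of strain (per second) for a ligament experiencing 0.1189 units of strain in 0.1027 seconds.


strain_rate = delta_strain / delta_t
strain_rate = 0.1189 / 0.1027
strain_rate = 1.1577


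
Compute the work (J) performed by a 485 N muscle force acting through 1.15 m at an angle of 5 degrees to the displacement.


W = F * d * cos(theta)
theta = 5 deg = 0.0873 rad
cos(theta) = 0.9962
W = 485 * 1.15 * 0.9962
W = 555.6276


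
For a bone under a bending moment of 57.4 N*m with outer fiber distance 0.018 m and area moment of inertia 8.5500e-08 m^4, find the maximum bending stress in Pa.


sigma = M * c / I
sigma = 57.4 * 0.018 / 8.5500e-08
M * c = 1.0332
sigma = 1.2084e+07


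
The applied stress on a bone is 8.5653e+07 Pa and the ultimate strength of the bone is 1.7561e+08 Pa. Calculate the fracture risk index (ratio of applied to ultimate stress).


FRI = applied / ultimate
FRI = 8.5653e+07 / 1.7561e+08
FRI = 0.4877


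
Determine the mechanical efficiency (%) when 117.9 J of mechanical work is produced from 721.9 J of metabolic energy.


eta = (W_mech / E_meta) * 100
eta = (117.9 / 721.9) * 100
ratio = 0.1633
eta = 16.3319


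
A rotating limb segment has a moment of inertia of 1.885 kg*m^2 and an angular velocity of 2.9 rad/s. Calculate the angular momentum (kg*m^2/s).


L = I * omega
L = 1.885 * 2.9
L = 5.4665


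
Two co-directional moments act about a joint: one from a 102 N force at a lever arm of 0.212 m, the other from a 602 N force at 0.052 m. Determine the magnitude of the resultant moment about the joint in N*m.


M = F1 * d1 + F2 * d2
M = 102 * 0.212 + 602 * 0.052
M = 21.6240 + 31.3040
M = 52.9280


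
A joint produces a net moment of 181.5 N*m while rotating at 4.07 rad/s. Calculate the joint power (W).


P = M * omega
P = 181.5 * 4.07
P = 738.7050


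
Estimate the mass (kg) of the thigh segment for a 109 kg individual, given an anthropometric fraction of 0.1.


m_segment = body_mass * fraction
m_segment = 109 * 0.1
m_segment = 10.9000


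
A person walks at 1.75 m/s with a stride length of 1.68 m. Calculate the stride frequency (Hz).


f = v / stride_length
f = 1.75 / 1.68
f = 1.0417


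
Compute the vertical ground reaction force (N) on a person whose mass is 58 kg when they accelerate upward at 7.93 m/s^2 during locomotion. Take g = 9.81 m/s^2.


GRF = m * (g + a)
GRF = 58 * (9.81 + 7.93)
GRF = 58 * 17.7400
GRF = 1028.9200


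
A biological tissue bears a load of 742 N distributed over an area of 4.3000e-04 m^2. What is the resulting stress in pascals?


stress = F / A
stress = 742 / 4.3000e-04
stress = 1.7256e+06


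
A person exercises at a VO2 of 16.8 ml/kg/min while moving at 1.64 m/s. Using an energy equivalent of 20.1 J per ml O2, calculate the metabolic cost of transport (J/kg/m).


Power per kg = VO2 * 20.1 / 60
Power per kg = 16.8 * 20.1 / 60 = 5.6280 W/kg
Cost = power_per_kg / speed
Cost = 5.6280 / 1.64
Cost = 3.4317


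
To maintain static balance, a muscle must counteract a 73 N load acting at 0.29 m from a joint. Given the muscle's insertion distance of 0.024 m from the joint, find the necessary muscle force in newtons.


F_muscle = W * d_load / d_muscle
F_muscle = 73 * 0.29 / 0.024
Numerator = 21.1700
F_muscle = 882.0833


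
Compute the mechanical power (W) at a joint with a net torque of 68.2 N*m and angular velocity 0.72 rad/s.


P = M * omega
P = 68.2 * 0.72
P = 49.1040


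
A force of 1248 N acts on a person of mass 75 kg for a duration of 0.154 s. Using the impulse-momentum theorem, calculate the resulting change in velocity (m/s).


J = F * dt = 1248 * 0.154 = 192.1920 N*s
delta_v = J / m
delta_v = 192.1920 / 75
delta_v = 2.5626


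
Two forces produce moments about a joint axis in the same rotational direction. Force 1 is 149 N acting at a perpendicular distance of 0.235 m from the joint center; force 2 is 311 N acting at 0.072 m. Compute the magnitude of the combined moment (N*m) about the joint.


M = F1 * d1 + F2 * d2
M = 149 * 0.235 + 311 * 0.072
M = 35.0150 + 22.3920
M = 57.4070


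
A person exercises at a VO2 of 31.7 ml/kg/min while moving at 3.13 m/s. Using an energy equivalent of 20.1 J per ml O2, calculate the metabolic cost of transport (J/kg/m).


Power per kg = VO2 * 20.1 / 60
Power per kg = 31.7 * 20.1 / 60 = 10.6195 W/kg
Cost = power_per_kg / speed
Cost = 10.6195 / 3.13
Cost = 3.3928


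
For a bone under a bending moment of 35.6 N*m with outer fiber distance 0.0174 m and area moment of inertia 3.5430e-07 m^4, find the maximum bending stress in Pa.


sigma = M * c / I
sigma = 35.6 * 0.0174 / 3.5430e-07
M * c = 0.6194
sigma = 1.7483e+06


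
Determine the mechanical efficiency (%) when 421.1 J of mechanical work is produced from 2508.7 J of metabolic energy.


eta = (W_mech / E_meta) * 100
eta = (421.1 / 2508.7) * 100
ratio = 0.1679
eta = 16.7856


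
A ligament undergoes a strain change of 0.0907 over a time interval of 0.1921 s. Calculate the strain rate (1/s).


strain_rate = delta_strain / delta_t
strain_rate = 0.0907 / 0.1921
strain_rate = 0.4721


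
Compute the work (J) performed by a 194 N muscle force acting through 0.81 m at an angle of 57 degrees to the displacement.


W = F * d * cos(theta)
theta = 57 deg = 0.9948 rad
cos(theta) = 0.5446
W = 194 * 0.81 * 0.5446
W = 85.5846


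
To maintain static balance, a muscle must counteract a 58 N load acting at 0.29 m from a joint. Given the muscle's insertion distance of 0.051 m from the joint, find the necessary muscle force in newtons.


F_muscle = W * d_load / d_muscle
F_muscle = 58 * 0.29 / 0.051
Numerator = 16.8200
F_muscle = 329.8039


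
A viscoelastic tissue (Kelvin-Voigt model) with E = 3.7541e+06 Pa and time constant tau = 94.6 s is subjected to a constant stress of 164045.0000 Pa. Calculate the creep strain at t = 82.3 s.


epsilon(t) = (sigma/E) * (1 - exp(-t/tau))
sigma/E = 164045.0000 / 3.7541e+06 = 0.0437
exp(-t/tau) = exp(-82.3 / 94.6) = 0.4190
epsilon = 0.0437 * (1 - 0.4190)
epsilon = 0.0254


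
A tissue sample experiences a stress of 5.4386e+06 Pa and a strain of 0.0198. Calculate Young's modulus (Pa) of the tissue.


E = stress / strain
E = 5.4386e+06 / 0.0198
E = 2.7468e+08


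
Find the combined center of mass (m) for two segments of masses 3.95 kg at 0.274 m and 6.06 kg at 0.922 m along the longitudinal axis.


COM = (m1*x1 + m2*x2) / (m1 + m2)
COM = (3.95*0.274 + 6.06*0.922) / (3.95 + 6.06)
Numerator = 6.6696
Denominator = 10.0100
COM = 0.6663


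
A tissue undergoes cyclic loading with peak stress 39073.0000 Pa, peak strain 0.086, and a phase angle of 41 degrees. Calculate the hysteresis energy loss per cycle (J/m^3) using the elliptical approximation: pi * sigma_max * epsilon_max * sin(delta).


E_loss = pi * sigma_max * epsilon_max * sin(delta)
delta = 41 deg = 0.7156 rad
sin(delta) = 0.6561
E_loss = pi * 39073.0000 * 0.086 * 0.6561
E_loss = 6925.7689


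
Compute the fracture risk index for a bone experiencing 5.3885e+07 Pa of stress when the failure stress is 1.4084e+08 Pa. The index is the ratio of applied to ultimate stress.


FRI = applied / ultimate
FRI = 5.3885e+07 / 1.4084e+08
FRI = 0.3826


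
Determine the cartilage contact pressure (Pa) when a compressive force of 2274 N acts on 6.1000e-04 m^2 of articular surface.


P = F / A
P = 2274 / 6.1000e-04
P = 3.7279e+06


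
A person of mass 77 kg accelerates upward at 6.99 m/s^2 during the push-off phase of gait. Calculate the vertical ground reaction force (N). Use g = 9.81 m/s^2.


GRF = m * (g + a)
GRF = 77 * (9.81 + 6.99)
GRF = 77 * 16.8000
GRF = 1293.6000


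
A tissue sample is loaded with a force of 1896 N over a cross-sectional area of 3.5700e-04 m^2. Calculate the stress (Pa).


stress = F / A
stress = 1896 / 3.5700e-04
stress = 5.3109e+06


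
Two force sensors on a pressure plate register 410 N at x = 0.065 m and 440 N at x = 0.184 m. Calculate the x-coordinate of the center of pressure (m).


COP_x = (F1*x1 + F2*x2) / (F1 + F2)
COP_x = (410*0.065 + 440*0.184) / (410 + 440)
Numerator = 107.6100
Denominator = 850
COP_x = 0.1266


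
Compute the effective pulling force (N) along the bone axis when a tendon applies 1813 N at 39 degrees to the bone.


F_eff = F_tendon * cos(theta)
theta = 39 deg = 0.6807 rad
cos(theta) = 0.7771
F_eff = 1813 * 0.7771
F_eff = 1408.9656


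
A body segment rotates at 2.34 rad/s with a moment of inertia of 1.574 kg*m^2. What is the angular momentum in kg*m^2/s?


L = I * omega
L = 1.574 * 2.34
L = 3.6832


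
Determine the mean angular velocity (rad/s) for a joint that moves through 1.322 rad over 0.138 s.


omega = delta_theta / delta_t
omega = 1.322 / 0.138
omega = 9.5797


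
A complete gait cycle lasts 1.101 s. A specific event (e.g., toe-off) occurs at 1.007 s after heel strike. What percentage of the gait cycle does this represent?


pct = (event_time / cycle_time) * 100
pct = (1.007 / 1.101) * 100
ratio = 0.9146
pct = 91.4623


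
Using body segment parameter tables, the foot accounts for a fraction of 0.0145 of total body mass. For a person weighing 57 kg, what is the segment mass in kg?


m_segment = body_mass * fraction
m_segment = 57 * 0.0145
m_segment = 0.8265


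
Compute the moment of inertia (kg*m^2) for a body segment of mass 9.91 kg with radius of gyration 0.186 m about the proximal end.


I = m * k^2
I = 9.91 * 0.186^2
k^2 = 0.0346
I = 0.3428


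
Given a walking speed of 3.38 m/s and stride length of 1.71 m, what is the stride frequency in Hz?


f = v / stride_length
f = 3.38 / 1.71
f = 1.9766


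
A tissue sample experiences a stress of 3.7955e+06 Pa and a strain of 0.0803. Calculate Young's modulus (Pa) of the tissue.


E = stress / strain
E = 3.7955e+06 / 0.0803
E = 4.7267e+07


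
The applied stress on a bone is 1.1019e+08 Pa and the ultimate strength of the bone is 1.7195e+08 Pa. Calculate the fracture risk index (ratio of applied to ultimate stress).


FRI = applied / ultimate
FRI = 1.1019e+08 / 1.7195e+08
FRI = 0.6408


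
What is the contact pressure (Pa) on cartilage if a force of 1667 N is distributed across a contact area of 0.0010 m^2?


P = F / A
P = 1667 / 0.0010
P = 1.6670e+06


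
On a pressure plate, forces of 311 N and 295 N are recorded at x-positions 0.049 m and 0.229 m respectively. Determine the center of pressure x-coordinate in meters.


COP_x = (F1*x1 + F2*x2) / (F1 + F2)
COP_x = (311*0.049 + 295*0.229) / (311 + 295)
Numerator = 82.7940
Denominator = 606
COP_x = 0.1366


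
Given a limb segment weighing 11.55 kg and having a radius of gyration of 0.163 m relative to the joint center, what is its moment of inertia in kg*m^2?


I = m * k^2
I = 11.55 * 0.163^2
k^2 = 0.0266
I = 0.3069


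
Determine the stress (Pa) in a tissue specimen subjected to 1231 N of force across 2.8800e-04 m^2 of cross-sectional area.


stress = F / A
stress = 1231 / 2.8800e-04
stress = 4.2743e+06


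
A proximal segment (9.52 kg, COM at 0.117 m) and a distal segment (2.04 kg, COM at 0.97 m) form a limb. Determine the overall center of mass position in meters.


COM = (m1*x1 + m2*x2) / (m1 + m2)
COM = (9.52*0.117 + 2.04*0.97) / (9.52 + 2.04)
Numerator = 3.0926
Denominator = 11.5600
COM = 0.2675


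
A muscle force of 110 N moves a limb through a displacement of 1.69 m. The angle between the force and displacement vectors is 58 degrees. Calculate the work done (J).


W = F * d * cos(theta)
theta = 58 deg = 1.0123 rad
cos(theta) = 0.5299
W = 110 * 1.69 * 0.5299
W = 98.5120


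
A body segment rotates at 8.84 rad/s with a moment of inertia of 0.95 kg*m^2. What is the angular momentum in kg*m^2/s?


L = I * omega
L = 0.95 * 8.84
L = 8.3980


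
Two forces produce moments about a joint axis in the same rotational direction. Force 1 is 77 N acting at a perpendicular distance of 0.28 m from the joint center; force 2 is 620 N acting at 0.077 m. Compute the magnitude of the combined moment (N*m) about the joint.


M = F1 * d1 + F2 * d2
M = 77 * 0.28 + 620 * 0.077
M = 21.5600 + 47.7400
M = 69.3000


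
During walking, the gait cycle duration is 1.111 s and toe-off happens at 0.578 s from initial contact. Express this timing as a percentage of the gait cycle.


pct = (event_time / cycle_time) * 100
pct = (0.578 / 1.111) * 100
ratio = 0.5203
pct = 52.0252


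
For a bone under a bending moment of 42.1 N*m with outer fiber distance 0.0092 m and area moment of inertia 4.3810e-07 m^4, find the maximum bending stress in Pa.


sigma = M * c / I
sigma = 42.1 * 0.0092 / 4.3810e-07
M * c = 0.3873
sigma = 884090.3903


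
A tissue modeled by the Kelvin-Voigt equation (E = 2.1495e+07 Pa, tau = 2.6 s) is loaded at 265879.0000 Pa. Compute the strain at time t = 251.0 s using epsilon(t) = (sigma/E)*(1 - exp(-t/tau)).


epsilon(t) = (sigma/E) * (1 - exp(-t/tau))
sigma/E = 265879.0000 / 2.1495e+07 = 0.0124
exp(-t/tau) = exp(-251.0 / 2.6) = 1.1854e-42
epsilon = 0.0124 * (1 - 1.1854e-42)
epsilon = 0.0124


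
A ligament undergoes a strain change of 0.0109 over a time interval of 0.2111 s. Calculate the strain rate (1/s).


strain_rate = delta_strain / delta_t
strain_rate = 0.0109 / 0.2111
strain_rate = 0.0516


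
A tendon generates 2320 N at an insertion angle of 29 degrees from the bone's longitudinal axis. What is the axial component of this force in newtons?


F_eff = F_tendon * cos(theta)
theta = 29 deg = 0.5061 rad
cos(theta) = 0.8746
F_eff = 2320 * 0.8746
F_eff = 2029.1177


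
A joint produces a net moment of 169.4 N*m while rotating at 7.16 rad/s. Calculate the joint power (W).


P = M * omega
P = 169.4 * 7.16
P = 1212.9040


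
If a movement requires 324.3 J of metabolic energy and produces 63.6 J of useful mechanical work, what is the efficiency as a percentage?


eta = (W_mech / E_meta) * 100
eta = (63.6 / 324.3) * 100
ratio = 0.1961
eta = 19.6115


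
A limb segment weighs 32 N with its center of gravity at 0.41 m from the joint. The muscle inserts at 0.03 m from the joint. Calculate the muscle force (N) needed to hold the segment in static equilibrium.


F_muscle = W * d_load / d_muscle
F_muscle = 32 * 0.41 / 0.03
Numerator = 13.1200
F_muscle = 437.3333


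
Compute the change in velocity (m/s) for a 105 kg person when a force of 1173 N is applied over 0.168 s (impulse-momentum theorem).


J = F * dt = 1173 * 0.168 = 197.0640 N*s
delta_v = J / m
delta_v = 197.0640 / 105
delta_v = 1.8768


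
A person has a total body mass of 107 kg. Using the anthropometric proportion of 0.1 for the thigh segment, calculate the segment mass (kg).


m_segment = body_mass * fraction
m_segment = 107 * 0.1
m_segment = 10.7000


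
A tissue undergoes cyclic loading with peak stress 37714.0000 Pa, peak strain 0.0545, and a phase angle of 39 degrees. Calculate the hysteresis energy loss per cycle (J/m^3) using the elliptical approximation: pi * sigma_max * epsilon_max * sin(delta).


E_loss = pi * sigma_max * epsilon_max * sin(delta)
delta = 39 deg = 0.6807 rad
sin(delta) = 0.6293
E_loss = pi * 37714.0000 * 0.0545 * 0.6293
E_loss = 4063.6919


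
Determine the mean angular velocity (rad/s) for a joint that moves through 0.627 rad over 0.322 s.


omega = delta_theta / delta_t
omega = 0.627 / 0.322
omega = 1.9472


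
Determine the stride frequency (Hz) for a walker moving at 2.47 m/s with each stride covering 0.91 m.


f = v / stride_length
f = 2.47 / 0.91
f = 2.7143


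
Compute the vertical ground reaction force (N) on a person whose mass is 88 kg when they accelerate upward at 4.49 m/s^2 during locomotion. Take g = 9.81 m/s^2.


GRF = m * (g + a)
GRF = 88 * (9.81 + 4.49)
GRF = 88 * 14.3000
GRF = 1258.4000


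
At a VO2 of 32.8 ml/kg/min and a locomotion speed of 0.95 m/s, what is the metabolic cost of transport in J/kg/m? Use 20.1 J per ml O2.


Power per kg = VO2 * 20.1 / 60
Power per kg = 32.8 * 20.1 / 60 = 10.9880 W/kg
Cost = power_per_kg / speed
Cost = 10.9880 / 0.95
Cost = 11.5663


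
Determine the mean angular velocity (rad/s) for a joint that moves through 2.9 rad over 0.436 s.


omega = delta_theta / delta_t
omega = 2.9 / 0.436
omega = 6.6514


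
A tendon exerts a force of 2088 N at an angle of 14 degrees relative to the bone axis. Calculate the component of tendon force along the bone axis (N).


F_eff = F_tendon * cos(theta)
theta = 14 deg = 0.2443 rad
cos(theta) = 0.9703
F_eff = 2088 * 0.9703
F_eff = 2025.9775


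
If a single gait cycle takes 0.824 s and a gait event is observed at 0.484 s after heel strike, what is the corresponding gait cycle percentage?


pct = (event_time / cycle_time) * 100
pct = (0.484 / 0.824) * 100
ratio = 0.5874
pct = 58.7379


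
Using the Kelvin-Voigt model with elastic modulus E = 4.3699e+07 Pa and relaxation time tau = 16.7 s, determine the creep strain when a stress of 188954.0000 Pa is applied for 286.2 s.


epsilon(t) = (sigma/E) * (1 - exp(-t/tau))
sigma/E = 188954.0000 / 4.3699e+07 = 0.0043
exp(-t/tau) = exp(-286.2 / 16.7) = 3.6073e-08
epsilon = 0.0043 * (1 - 3.6073e-08)
epsilon = 0.0043


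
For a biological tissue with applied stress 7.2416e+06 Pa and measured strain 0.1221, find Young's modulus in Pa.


E = stress / strain
E = 7.2416e+06 / 0.1221
E = 5.9309e+07


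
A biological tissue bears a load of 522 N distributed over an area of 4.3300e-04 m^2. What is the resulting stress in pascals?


stress = F / A
stress = 522 / 4.3300e-04
stress = 1.2055e+06


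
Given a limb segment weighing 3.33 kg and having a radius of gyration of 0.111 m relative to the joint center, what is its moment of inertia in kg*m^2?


I = m * k^2
I = 3.33 * 0.111^2
k^2 = 0.0123
I = 0.0410


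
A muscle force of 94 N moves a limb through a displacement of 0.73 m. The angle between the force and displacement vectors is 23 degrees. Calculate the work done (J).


W = F * d * cos(theta)
theta = 23 deg = 0.4014 rad
cos(theta) = 0.9205
W = 94 * 0.73 * 0.9205
W = 63.1650


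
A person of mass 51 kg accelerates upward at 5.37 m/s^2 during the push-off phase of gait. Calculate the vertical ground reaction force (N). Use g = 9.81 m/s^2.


GRF = m * (g + a)
GRF = 51 * (9.81 + 5.37)
GRF = 51 * 15.1800
GRF = 774.1800


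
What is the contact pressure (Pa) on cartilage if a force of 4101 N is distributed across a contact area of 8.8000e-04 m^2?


P = F / A
P = 4101 / 8.8000e-04
P = 4.6602e+06


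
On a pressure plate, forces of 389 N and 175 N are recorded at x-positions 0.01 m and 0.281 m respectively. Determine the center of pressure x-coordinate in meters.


COP_x = (F1*x1 + F2*x2) / (F1 + F2)
COP_x = (389*0.01 + 175*0.281) / (389 + 175)
Numerator = 53.0650
Denominator = 564
COP_x = 0.0941


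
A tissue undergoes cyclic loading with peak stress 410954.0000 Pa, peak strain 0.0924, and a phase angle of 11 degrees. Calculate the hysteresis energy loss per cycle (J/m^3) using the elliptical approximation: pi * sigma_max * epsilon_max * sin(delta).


E_loss = pi * sigma_max * epsilon_max * sin(delta)
delta = 11 deg = 0.1920 rad
sin(delta) = 0.1908
E_loss = pi * 410954.0000 * 0.0924 * 0.1908
E_loss = 22762.1825


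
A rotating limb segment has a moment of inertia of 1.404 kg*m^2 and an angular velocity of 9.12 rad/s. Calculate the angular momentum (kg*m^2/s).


L = I * omega
L = 1.404 * 9.12
L = 12.8045


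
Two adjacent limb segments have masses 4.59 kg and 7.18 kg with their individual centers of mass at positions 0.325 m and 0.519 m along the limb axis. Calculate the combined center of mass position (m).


COM = (m1*x1 + m2*x2) / (m1 + m2)
COM = (4.59*0.325 + 7.18*0.519) / (4.59 + 7.18)
Numerator = 5.2182
Denominator = 11.7700
COM = 0.4433


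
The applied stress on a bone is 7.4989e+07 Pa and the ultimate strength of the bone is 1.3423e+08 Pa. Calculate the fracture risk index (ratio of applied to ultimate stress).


FRI = applied / ultimate
FRI = 7.4989e+07 / 1.3423e+08
FRI = 0.5587


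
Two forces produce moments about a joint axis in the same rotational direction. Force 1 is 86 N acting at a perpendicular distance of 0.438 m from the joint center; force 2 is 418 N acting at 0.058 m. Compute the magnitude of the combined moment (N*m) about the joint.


M = F1 * d1 + F2 * d2
M = 86 * 0.438 + 418 * 0.058
M = 37.6680 + 24.2440
M = 61.9120


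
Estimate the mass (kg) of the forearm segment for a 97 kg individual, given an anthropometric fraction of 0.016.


m_segment = body_mass * fraction
m_segment = 97 * 0.016
m_segment = 1.5520


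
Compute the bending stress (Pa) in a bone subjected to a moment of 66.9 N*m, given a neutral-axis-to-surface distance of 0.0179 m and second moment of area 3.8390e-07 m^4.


sigma = M * c / I
sigma = 66.9 * 0.0179 / 3.8390e-07
M * c = 1.1975
sigma = 3.1193e+06


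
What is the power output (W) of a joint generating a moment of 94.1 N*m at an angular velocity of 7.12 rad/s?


P = M * omega
P = 94.1 * 7.12
P = 669.9920


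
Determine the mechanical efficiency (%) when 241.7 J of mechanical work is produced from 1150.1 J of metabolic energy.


eta = (W_mech / E_meta) * 100
eta = (241.7 / 1150.1) * 100
ratio = 0.2102
eta = 21.0156


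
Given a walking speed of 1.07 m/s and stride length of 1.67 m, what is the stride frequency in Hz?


f = v / stride_length
f = 1.07 / 1.67
f = 0.6407


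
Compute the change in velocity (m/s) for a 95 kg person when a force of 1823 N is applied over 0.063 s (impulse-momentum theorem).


J = F * dt = 1823 * 0.063 = 114.8490 N*s
delta_v = J / m
delta_v = 114.8490 / 95
delta_v = 1.2089


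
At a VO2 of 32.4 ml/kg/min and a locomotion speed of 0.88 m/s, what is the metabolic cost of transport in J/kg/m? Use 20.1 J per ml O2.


Power per kg = VO2 * 20.1 / 60
Power per kg = 32.4 * 20.1 / 60 = 10.8540 W/kg
Cost = power_per_kg / speed
Cost = 10.8540 / 0.88
Cost = 12.3341


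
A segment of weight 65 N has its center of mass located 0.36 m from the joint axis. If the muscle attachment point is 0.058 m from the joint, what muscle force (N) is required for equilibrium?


F_muscle = W * d_load / d_muscle
F_muscle = 65 * 0.36 / 0.058
Numerator = 23.4000
F_muscle = 403.4483


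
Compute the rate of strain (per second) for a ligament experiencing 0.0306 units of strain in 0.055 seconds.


strain_rate = delta_strain / delta_t
strain_rate = 0.0306 / 0.055
strain_rate = 0.5564


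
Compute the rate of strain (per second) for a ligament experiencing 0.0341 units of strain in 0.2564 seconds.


strain_rate = delta_strain / delta_t
strain_rate = 0.0341 / 0.2564
strain_rate = 0.1330


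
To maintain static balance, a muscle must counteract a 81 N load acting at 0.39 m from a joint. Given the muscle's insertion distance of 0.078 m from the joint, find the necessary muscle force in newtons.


F_muscle = W * d_load / d_muscle
F_muscle = 81 * 0.39 / 0.078
Numerator = 31.5900
F_muscle = 405.0000


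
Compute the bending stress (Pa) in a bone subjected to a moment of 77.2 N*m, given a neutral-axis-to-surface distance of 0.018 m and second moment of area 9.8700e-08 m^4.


sigma = M * c / I
sigma = 77.2 * 0.018 / 9.8700e-08
M * c = 1.3896
sigma = 1.4079e+07


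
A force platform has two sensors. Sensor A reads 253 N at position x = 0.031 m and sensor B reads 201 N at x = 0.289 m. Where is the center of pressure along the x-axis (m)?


COP_x = (F1*x1 + F2*x2) / (F1 + F2)
COP_x = (253*0.031 + 201*0.289) / (253 + 201)
Numerator = 65.9320
Denominator = 454
COP_x = 0.1452


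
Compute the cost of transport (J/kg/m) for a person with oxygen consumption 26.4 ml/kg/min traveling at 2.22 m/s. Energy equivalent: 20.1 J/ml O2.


Power per kg = VO2 * 20.1 / 60
Power per kg = 26.4 * 20.1 / 60 = 8.8440 W/kg
Cost = power_per_kg / speed
Cost = 8.8440 / 2.22
Cost = 3.9838


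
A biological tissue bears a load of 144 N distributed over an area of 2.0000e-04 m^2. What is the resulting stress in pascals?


stress = F / A
stress = 144 / 2.0000e-04
stress = 720000.0000


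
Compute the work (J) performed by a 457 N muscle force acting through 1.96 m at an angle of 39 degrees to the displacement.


W = F * d * cos(theta)
theta = 39 deg = 0.6807 rad
cos(theta) = 0.7771
W = 457 * 1.96 * 0.7771
W = 696.1052


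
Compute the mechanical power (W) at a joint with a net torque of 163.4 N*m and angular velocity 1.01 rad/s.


P = M * omega
P = 163.4 * 1.01
P = 165.0340


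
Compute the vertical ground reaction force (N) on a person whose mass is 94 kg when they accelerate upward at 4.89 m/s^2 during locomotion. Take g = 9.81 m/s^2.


GRF = m * (g + a)
GRF = 94 * (9.81 + 4.89)
GRF = 94 * 14.7000
GRF = 1381.8000


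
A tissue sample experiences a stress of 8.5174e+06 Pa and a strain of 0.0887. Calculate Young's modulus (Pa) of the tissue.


E = stress / strain
E = 8.5174e+06 / 0.0887
E = 9.6025e+07


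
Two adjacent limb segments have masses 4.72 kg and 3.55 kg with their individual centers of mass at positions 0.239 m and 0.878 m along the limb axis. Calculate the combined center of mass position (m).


COM = (m1*x1 + m2*x2) / (m1 + m2)
COM = (4.72*0.239 + 3.55*0.878) / (4.72 + 3.55)
Numerator = 4.2450
Denominator = 8.2700
COM = 0.5133


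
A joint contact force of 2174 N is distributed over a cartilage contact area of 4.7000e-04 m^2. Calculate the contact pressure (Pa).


P = F / A
P = 2174 / 4.7000e-04
P = 4.6255e+06


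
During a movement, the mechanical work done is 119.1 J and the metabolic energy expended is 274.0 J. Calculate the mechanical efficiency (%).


eta = (W_mech / E_meta) * 100
eta = (119.1 / 274.0) * 100
ratio = 0.4347
eta = 43.4672


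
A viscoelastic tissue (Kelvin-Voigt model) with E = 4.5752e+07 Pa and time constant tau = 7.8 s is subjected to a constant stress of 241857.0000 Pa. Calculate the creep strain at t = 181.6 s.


epsilon(t) = (sigma/E) * (1 - exp(-t/tau))
sigma/E = 241857.0000 / 4.5752e+07 = 0.0053
exp(-t/tau) = exp(-181.6 / 7.8) = 7.7399e-11
epsilon = 0.0053 * (1 - 7.7399e-11)
epsilon = 0.0053


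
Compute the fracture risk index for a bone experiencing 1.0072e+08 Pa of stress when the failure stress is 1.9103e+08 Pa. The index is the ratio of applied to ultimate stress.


FRI = applied / ultimate
FRI = 1.0072e+08 / 1.9103e+08
FRI = 0.5272


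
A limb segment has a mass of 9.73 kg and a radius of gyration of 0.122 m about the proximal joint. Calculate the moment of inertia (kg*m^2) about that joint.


I = m * k^2
I = 9.73 * 0.122^2
k^2 = 0.0149
I = 0.1448


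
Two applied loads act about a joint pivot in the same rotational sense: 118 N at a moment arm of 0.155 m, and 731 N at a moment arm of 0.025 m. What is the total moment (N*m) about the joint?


M = F1 * d1 + F2 * d2
M = 118 * 0.155 + 731 * 0.025
M = 18.2900 + 18.2750
M = 36.5650


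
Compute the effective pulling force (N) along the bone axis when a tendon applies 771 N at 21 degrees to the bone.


F_eff = F_tendon * cos(theta)
theta = 21 deg = 0.3665 rad
cos(theta) = 0.9336
F_eff = 771 * 0.9336
F_eff = 719.7905


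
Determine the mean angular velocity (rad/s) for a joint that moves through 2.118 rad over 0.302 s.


omega = delta_theta / delta_t
omega = 2.118 / 0.302
omega = 7.0132


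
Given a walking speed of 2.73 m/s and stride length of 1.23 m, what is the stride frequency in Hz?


f = v / stride_length
f = 2.73 / 1.23
f = 2.2195


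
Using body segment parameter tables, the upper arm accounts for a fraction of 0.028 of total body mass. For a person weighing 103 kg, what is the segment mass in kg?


m_segment = body_mass * fraction
m_segment = 103 * 0.028
m_segment = 2.8840


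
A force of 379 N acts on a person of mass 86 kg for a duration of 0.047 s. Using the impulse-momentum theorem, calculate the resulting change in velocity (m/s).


J = F * dt = 379 * 0.047 = 17.8130 N*s
delta_v = J / m
delta_v = 17.8130 / 86
delta_v = 0.2071


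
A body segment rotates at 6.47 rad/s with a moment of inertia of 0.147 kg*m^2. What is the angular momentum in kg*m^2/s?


L = I * omega
L = 0.147 * 6.47
L = 0.9511


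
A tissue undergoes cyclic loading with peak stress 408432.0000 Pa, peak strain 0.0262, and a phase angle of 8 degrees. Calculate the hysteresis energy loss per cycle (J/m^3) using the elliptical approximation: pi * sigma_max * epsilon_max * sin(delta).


E_loss = pi * sigma_max * epsilon_max * sin(delta)
delta = 8 deg = 0.1396 rad
sin(delta) = 0.1392
E_loss = pi * 408432.0000 * 0.0262 * 0.1392
E_loss = 4678.7111


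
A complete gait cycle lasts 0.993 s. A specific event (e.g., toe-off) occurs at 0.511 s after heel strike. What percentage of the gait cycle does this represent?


pct = (event_time / cycle_time) * 100
pct = (0.511 / 0.993) * 100
ratio = 0.5146
pct = 51.4602


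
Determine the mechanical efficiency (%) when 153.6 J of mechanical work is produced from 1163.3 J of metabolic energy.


eta = (W_mech / E_meta) * 100
eta = (153.6 / 1163.3) * 100
ratio = 0.1320
eta = 13.2038


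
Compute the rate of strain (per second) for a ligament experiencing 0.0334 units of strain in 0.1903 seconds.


strain_rate = delta_strain / delta_t
strain_rate = 0.0334 / 0.1903
strain_rate = 0.1755


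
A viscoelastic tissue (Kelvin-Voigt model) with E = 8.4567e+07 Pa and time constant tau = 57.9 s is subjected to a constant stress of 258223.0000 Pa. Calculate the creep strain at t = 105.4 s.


epsilon(t) = (sigma/E) * (1 - exp(-t/tau))
sigma/E = 258223.0000 / 8.4567e+07 = 0.0031
exp(-t/tau) = exp(-105.4 / 57.9) = 0.1620
epsilon = 0.0031 * (1 - 0.1620)
epsilon = 0.0026


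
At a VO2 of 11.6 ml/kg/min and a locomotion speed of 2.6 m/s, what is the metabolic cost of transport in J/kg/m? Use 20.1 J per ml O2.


Power per kg = VO2 * 20.1 / 60
Power per kg = 11.6 * 20.1 / 60 = 3.8860 W/kg
Cost = power_per_kg / speed
Cost = 3.8860 / 2.6
Cost = 1.4946


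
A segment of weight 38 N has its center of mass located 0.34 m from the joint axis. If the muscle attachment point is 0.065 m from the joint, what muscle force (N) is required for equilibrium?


F_muscle = W * d_load / d_muscle
F_muscle = 38 * 0.34 / 0.065
Numerator = 12.9200
F_muscle = 198.7692


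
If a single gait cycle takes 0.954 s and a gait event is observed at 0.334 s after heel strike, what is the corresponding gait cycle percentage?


pct = (event_time / cycle_time) * 100
pct = (0.334 / 0.954) * 100
ratio = 0.3501
pct = 35.0105


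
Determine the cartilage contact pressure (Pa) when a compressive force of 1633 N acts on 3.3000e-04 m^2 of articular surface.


P = F / A
P = 1633 / 3.3000e-04
P = 4.9485e+06


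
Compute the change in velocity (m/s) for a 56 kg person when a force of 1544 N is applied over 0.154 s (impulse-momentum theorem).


J = F * dt = 1544 * 0.154 = 237.7760 N*s
delta_v = J / m
delta_v = 237.7760 / 56
delta_v = 4.2460


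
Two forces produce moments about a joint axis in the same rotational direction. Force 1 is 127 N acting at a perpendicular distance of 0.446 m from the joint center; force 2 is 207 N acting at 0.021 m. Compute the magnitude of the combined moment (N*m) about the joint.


M = F1 * d1 + F2 * d2
M = 127 * 0.446 + 207 * 0.021
M = 56.6420 + 4.3470
M = 60.9890


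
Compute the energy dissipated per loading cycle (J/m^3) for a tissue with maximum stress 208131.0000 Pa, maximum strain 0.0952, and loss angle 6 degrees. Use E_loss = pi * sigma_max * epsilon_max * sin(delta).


E_loss = pi * sigma_max * epsilon_max * sin(delta)
delta = 6 deg = 0.1047 rad
sin(delta) = 0.1045
E_loss = pi * 208131.0000 * 0.0952 * 0.1045
E_loss = 6506.6607


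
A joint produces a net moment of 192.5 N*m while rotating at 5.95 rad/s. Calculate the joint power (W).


P = M * omega
P = 192.5 * 5.95
P = 1145.3750


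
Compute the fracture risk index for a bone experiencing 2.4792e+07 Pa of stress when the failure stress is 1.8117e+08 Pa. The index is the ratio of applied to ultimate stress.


FRI = applied / ultimate
FRI = 2.4792e+07 / 1.8117e+08
FRI = 0.1368


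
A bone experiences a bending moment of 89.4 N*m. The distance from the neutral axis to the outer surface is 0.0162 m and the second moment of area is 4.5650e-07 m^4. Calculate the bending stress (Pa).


sigma = M * c / I
sigma = 89.4 * 0.0162 / 4.5650e-07
M * c = 1.4483
sigma = 3.1726e+06


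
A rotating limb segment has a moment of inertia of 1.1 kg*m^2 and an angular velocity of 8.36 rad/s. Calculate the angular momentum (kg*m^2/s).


L = I * omega
L = 1.1 * 8.36
L = 9.1960


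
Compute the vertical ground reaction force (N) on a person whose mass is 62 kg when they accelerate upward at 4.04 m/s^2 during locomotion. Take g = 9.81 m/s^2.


GRF = m * (g + a)
GRF = 62 * (9.81 + 4.04)
GRF = 62 * 13.8500
GRF = 858.7000


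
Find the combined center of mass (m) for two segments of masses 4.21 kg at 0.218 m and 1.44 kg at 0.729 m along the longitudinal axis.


COM = (m1*x1 + m2*x2) / (m1 + m2)
COM = (4.21*0.218 + 1.44*0.729) / (4.21 + 1.44)
Numerator = 1.9675
Denominator = 5.6500
COM = 0.3482


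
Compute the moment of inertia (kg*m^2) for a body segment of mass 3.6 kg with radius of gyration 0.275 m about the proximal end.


I = m * k^2
I = 3.6 * 0.275^2
k^2 = 0.0756
I = 0.2723


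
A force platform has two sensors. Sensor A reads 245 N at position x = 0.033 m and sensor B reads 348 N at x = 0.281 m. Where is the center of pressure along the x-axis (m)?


COP_x = (F1*x1 + F2*x2) / (F1 + F2)
COP_x = (245*0.033 + 348*0.281) / (245 + 348)
Numerator = 105.8730
Denominator = 593
COP_x = 0.1785


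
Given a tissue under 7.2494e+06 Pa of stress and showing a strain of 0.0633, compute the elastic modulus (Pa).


E = stress / strain
E = 7.2494e+06 / 0.0633
E = 1.1452e+08


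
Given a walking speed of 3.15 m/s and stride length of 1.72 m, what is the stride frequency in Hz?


f = v / stride_length
f = 3.15 / 1.72
f = 1.8314


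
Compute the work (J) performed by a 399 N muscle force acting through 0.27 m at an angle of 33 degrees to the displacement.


W = F * d * cos(theta)
theta = 33 deg = 0.5760 rad
cos(theta) = 0.8387
W = 399 * 0.27 * 0.8387
W = 90.3500


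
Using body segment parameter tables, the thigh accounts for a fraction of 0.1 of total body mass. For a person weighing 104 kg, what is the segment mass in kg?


m_segment = body_mass * fraction
m_segment = 104 * 0.1
m_segment = 10.4000


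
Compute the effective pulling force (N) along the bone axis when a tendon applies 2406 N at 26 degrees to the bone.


F_eff = F_tendon * cos(theta)
theta = 26 deg = 0.4538 rad
cos(theta) = 0.8988
F_eff = 2406 * 0.8988
F_eff = 2162.4985


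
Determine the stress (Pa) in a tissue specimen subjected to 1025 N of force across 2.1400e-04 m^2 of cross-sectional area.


stress = F / A
stress = 1025 / 2.1400e-04
stress = 4.7897e+06


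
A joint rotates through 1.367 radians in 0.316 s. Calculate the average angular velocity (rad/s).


omega = delta_theta / delta_t
omega = 1.367 / 0.316
omega = 4.3259


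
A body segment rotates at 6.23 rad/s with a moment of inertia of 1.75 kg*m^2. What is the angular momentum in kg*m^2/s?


L = I * omega
L = 1.75 * 6.23
L = 10.9025


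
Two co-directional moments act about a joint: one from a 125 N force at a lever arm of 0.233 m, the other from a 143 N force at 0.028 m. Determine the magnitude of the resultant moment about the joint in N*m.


M = F1 * d1 + F2 * d2
M = 125 * 0.233 + 143 * 0.028
M = 29.1250 + 4.0040
M = 33.1290


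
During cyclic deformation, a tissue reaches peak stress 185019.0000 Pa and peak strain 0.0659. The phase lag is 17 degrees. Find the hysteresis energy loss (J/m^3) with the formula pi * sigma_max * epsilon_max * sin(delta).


E_loss = pi * sigma_max * epsilon_max * sin(delta)
delta = 17 deg = 0.2967 rad
sin(delta) = 0.2924
E_loss = pi * 185019.0000 * 0.0659 * 0.2924
E_loss = 11199.1989


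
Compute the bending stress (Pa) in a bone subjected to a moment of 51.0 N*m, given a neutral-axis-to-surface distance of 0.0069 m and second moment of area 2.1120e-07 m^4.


sigma = M * c / I
sigma = 51.0 * 0.0069 / 2.1120e-07
M * c = 0.3519
sigma = 1.6662e+06


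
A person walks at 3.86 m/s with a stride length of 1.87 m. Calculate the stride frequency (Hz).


f = v / stride_length
f = 3.86 / 1.87
f = 2.0642


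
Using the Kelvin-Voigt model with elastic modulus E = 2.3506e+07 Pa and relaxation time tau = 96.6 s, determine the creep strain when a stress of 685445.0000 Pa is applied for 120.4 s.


epsilon(t) = (sigma/E) * (1 - exp(-t/tau))
sigma/E = 685445.0000 / 2.3506e+07 = 0.0292
exp(-t/tau) = exp(-120.4 / 96.6) = 0.2875
epsilon = 0.0292 * (1 - 0.2875)
epsilon = 0.0208


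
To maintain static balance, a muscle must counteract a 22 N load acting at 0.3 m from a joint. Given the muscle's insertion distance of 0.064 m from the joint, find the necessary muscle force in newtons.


F_muscle = W * d_load / d_muscle
F_muscle = 22 * 0.3 / 0.064
Numerator = 6.6000
F_muscle = 103.1250


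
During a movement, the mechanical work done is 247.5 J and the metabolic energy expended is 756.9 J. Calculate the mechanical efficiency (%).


eta = (W_mech / E_meta) * 100
eta = (247.5 / 756.9) * 100
ratio = 0.3270
eta = 32.6992


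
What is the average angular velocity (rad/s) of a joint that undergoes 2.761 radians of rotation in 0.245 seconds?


omega = delta_theta / delta_t
omega = 2.761 / 0.245
omega = 11.2694


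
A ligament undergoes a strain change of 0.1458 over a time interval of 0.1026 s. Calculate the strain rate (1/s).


strain_rate = delta_strain / delta_t
strain_rate = 0.1458 / 0.1026
strain_rate = 1.4211


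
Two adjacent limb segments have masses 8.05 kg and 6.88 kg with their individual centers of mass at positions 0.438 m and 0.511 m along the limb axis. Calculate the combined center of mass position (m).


COM = (m1*x1 + m2*x2) / (m1 + m2)
COM = (8.05*0.438 + 6.88*0.511) / (8.05 + 6.88)
Numerator = 7.0416
Denominator = 14.9300
COM = 0.4716


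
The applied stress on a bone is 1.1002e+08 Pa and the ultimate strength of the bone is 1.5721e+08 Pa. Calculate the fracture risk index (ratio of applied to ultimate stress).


FRI = applied / ultimate
FRI = 1.1002e+08 / 1.5721e+08
FRI = 0.6998


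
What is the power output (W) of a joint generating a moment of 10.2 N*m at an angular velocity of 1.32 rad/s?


P = M * omega
P = 10.2 * 1.32
P = 13.4640


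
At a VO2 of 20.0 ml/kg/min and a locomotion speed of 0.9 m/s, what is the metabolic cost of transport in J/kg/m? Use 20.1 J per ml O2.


Power per kg = VO2 * 20.1 / 60
Power per kg = 20.0 * 20.1 / 60 = 6.7000 W/kg
Cost = power_per_kg / speed
Cost = 6.7000 / 0.9
Cost = 7.4444


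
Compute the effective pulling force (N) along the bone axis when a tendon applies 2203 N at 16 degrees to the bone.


F_eff = F_tendon * cos(theta)
theta = 16 deg = 0.2793 rad
cos(theta) = 0.9613
F_eff = 2203 * 0.9613
F_eff = 2117.6595


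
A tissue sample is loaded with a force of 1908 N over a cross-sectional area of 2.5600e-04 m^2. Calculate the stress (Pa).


stress = F / A
stress = 1908 / 2.5600e-04
stress = 7.4531e+06


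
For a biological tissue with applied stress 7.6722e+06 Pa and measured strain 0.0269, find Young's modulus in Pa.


E = stress / strain
E = 7.6722e+06 / 0.0269
E = 2.8521e+08
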